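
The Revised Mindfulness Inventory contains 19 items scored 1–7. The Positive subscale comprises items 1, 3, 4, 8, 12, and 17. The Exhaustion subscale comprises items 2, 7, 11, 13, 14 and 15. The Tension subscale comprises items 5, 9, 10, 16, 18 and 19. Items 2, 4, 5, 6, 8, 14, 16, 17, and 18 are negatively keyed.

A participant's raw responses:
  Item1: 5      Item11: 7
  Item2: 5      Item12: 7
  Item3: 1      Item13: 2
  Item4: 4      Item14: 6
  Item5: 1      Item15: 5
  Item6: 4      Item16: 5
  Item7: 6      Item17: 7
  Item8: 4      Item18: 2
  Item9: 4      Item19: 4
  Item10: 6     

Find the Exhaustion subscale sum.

Exhaustion items: 2, 7, 11, 13, 14, 15.
Of these, items 2 & 14 are negatively keyed; reversed = (1+7) − raw = 8 − raw.
  item 2: 8 − 5 = 3
  item 7: 6
  item 11: 7
  item 13: 2
  item 14: 8 − 6 = 2
  item 15: 5
Sum = 3 + 6 + 7 + 2 + 2 + 5 = 25

25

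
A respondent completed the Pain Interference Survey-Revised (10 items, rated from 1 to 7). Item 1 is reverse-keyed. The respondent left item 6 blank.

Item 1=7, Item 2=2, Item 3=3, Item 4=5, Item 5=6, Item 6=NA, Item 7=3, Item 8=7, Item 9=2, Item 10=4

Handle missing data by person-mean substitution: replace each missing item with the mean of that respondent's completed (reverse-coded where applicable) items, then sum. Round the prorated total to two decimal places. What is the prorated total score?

36.67

Reverse-coded (reverse-coded value = 8 − response):
  item 1: 8 − 7 = 1
Completed scored items (9 of 10): 1, 2, 3, 5, 6, 3, 7, 2, 4; sum = 33.
Person mean = 33 / 9 ≈ 3.6667
Prorated total = (33 / 9) × 10 = 36.67 (to 2 dp)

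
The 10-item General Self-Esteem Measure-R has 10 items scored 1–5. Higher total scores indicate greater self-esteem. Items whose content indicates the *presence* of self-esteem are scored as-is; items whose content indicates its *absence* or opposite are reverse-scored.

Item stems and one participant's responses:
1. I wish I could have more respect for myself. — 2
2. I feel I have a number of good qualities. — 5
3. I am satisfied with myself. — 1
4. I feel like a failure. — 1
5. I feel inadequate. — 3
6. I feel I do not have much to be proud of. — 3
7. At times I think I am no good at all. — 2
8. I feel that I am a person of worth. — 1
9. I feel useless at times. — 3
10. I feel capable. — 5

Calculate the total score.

Items 1, 4, 5, 6, 7, 9 describe the absence/opposite of self-esteem → reverse-score.
reversed = (1+5) − raw = 6 − raw.
  item 1: 6 − 2 = 4
  item 2: 5
  item 3: 1
  item 4: 6 − 1 = 5
  item 5: 6 − 3 = 3
  item 6: 6 − 3 = 3
  item 7: 6 − 2 = 4
  item 8: 1
  item 9: 6 − 3 = 3
  item 10: 5
Total = 4 + 5 + 1 + 5 + 3 + 3 + 4 + 1 + 3 + 5 = 34

34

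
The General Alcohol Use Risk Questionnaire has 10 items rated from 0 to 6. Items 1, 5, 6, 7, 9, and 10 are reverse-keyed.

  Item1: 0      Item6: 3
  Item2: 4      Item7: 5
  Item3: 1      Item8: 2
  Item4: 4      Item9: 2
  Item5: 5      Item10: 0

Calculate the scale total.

Apply reverse scoring (reverse-coded value = 6 − response):
  item 1: 6 − 0 = 6
  item 5: 6 − 5 = 1
  item 6: 6 − 3 = 3
  item 7: 6 − 5 = 1
  item 9: 6 − 2 = 4
  item 10: 6 − 0 = 6
Scored items: 6, 4, 1, 4, 1, 3, 1, 2, 4, 6
Total = 6 + 4 + 1 + 4 + 1 + 3 + 1 + 2 + 4 + 6 = 32

32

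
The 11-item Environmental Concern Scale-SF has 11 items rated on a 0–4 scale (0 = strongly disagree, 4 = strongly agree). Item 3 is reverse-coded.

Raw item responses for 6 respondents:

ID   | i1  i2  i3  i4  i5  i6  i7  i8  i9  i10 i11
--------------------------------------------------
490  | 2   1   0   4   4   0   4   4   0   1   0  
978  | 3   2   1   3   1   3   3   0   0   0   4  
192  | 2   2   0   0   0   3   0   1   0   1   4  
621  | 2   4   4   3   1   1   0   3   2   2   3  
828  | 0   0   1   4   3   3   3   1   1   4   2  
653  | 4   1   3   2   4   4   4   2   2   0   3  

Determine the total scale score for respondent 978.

Respondent 978 raw: 3, 2, 1, 3, 1, 3, 3, 0, 0, 0, 4.
Reverse-coded (reverse-coded value = 4 − response):
  item 1: 3
  item 2: 2
  item 3: 4 − 1 = 3
  item 4: 3
  item 5: 1
  item 6: 3
  item 7: 3
  item 8: 0
  item 9: 0
  item 10: 0
  item 11: 4
Sum = 3 + 2 + 3 + 3 + 1 + 3 + 3 + 0 + 0 + 0 + 4 = 22

22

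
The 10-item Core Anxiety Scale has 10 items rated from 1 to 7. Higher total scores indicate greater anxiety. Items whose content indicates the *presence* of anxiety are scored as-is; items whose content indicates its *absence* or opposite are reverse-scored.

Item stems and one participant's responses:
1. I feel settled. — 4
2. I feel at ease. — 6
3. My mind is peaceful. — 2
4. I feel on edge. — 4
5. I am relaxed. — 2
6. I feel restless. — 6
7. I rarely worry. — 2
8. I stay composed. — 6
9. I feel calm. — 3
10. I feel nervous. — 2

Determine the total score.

43

Items 1, 2, 3, 5, 7, 8, 9 describe the absence/opposite of anxiety → reverse-score.
on a 1–7 scale, reversed = 8 − raw.
  item 1: 8 − 4 = 4
  item 2: 8 − 6 = 2
  item 3: 8 − 2 = 6
  item 4: 4
  item 5: 8 − 2 = 6
  item 6: 6
  item 7: 8 − 2 = 6
  item 8: 8 − 6 = 2
  item 9: 8 − 3 = 5
  item 10: 2
Total = 4 + 2 + 6 + 4 + 6 + 6 + 6 + 2 + 5 + 2 = 43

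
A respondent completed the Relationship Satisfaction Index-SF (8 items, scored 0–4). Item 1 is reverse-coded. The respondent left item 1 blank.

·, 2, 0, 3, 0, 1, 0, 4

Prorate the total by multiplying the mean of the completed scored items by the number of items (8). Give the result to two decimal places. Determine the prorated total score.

11.43

Reverse-coded (reverse-coded value = 4 − response):
Completed scored items (7 of 8): 2, 0, 3, 0, 1, 0, 4; sum = 10.
Person mean = 10 / 7 ≈ 1.4286
Prorated total = (10 / 7) × 8 = 11.43 (to 2 dp)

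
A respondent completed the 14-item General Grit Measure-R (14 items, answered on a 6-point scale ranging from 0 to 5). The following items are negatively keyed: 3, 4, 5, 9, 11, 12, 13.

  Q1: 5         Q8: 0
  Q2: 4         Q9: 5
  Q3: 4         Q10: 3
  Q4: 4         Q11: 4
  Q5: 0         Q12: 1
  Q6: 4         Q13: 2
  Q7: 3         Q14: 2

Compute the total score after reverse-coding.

Reversing items 3, 4, 5, 9, 11, 12, & 13 with 5 − raw:
Total = 5 + 4 + (5−4) + (5−4) + (5−0) + 4 + 3 + 0 + (5−5) + 3 + (5−4) + (5−1) + (5−2) + 2
      = 5 + 4 + 1 + 1 + 5 + 4 + 3 + 0 + 0 + 3 + 1 + 4 + 3 + 2 = 36

36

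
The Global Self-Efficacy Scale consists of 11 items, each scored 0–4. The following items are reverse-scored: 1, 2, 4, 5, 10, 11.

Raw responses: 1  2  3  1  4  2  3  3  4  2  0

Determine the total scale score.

29

Raw sum = 25. Reverse-scored items: 1, 2, 4, 5, 10, 11; their raw sum = 10.
Each reversal replaces raw with 4 − raw, changing the total by 4 − 2·raw per item.
Total = 25 + 6·4 − 2·10 = 25 + 24 − 20 = 29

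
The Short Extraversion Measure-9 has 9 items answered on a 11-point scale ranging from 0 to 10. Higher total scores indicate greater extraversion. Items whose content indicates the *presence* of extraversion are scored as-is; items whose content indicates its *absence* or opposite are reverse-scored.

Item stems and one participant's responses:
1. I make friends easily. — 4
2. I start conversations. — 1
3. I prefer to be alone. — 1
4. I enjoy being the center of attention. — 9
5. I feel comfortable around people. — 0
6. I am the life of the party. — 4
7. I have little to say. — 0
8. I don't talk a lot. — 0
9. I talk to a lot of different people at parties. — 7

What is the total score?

Items 3, 7, 8 describe the absence/opposite of extraversion → reverse-score.
on a 0–10 scale, reversed = 10 − raw.
  item 1: 4
  item 2: 1
  item 3: 10 − 1 = 9
  item 4: 9
  item 5: 0
  item 6: 4
  item 7: 10 − 0 = 10
  item 8: 10 − 0 = 10
  item 9: 7
Total = 4 + 1 + 9 + 9 + 0 + 4 + 10 + 10 + 7 = 54

54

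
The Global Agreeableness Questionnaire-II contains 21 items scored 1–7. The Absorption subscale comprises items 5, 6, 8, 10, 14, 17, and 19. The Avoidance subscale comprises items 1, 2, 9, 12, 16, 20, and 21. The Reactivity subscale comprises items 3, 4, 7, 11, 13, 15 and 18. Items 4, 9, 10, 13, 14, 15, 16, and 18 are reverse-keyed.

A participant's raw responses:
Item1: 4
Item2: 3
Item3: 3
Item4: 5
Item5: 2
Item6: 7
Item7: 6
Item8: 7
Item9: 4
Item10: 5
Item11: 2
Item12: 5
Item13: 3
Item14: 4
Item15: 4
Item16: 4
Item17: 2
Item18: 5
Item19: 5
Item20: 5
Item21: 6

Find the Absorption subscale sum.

30

Absorption items: 5, 6, 8, 10, 14, 17, 19.
Of these, items 10 and 14 are reverse-keyed; reversed = (1+7) − raw = 8 − raw.
  item 5: 2
  item 6: 7
  item 8: 7
  item 10: 8 − 5 = 3
  item 14: 8 − 4 = 4
  item 17: 2
  item 19: 5
Sum = 2 + 7 + 7 + 3 + 4 + 2 + 5 = 30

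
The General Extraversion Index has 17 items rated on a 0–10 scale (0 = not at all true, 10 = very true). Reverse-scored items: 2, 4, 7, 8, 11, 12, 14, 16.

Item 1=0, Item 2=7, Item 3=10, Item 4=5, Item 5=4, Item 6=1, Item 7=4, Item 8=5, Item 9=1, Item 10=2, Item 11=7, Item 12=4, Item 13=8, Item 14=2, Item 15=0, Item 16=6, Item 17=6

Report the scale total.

72

Reverse-scored items use 10 − raw:
  item 2: 10 − 7 = 3
  item 4: 10 − 5 = 5
  item 7: 10 − 4 = 6
  item 8: 10 − 5 = 5
  item 11: 10 − 7 = 3
  item 12: 10 − 4 = 6
  item 14: 10 − 2 = 8
  item 16: 10 − 6 = 4
Scored responses: 0, 3, 10, 5, 4, 1, 6, 5, 1, 2, 3, 6, 8, 8, 0, 4, 6
Total = 0 + 3 + 10 + 5 + 4 + 1 + 6 + 5 + 1 + 2 + 3 + 6 + 8 + 8 + 0 + 4 + 6 = 72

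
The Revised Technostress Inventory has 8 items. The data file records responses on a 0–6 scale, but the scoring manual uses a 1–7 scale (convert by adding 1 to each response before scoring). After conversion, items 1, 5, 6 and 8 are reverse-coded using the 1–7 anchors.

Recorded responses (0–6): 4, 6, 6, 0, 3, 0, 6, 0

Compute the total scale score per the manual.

Convert to 1–7: 5, 7, 7, 1, 4, 1, 7, 1
Reverse-coded (reversed = (1+7) − raw = 8 − raw):
  item 1: 8 − 5 = 3
  item 5: 8 − 4 = 4
  item 6: 8 − 1 = 7
  item 8: 8 − 1 = 7
Scored: 3, 7, 7, 1, 4, 7, 7, 7
Total = 43

43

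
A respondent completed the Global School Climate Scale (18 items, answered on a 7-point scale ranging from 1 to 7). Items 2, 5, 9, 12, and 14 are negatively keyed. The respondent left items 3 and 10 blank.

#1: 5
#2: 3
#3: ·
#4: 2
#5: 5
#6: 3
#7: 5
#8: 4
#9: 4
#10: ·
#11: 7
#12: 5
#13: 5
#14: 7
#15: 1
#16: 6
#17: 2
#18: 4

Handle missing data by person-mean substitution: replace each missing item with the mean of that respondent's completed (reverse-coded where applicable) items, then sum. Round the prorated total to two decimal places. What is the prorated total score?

67.50

Reverse-coded (on a 1–7 scale, reversed = 8 − raw):
  item 2: 8 − 3 = 5
  item 5: 8 − 5 = 3
  item 9: 8 − 4 = 4
  item 12: 8 − 5 = 3
  item 14: 8 − 7 = 1
Completed scored items (16 of 18): 5, 5, 2, 3, 3, 5, 4, 4, 7, 3, 5, 1, 1, 6, 2, 4; sum = 60.
Person mean = 60 / 16 ≈ 3.7500
Prorated total = (60 / 16) × 18 = 67.50 (to 2 dp)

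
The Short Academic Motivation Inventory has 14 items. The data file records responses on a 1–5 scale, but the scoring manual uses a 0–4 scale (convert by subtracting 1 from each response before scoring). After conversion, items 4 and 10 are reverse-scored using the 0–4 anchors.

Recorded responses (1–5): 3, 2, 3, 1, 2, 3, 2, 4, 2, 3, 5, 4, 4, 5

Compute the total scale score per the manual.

Convert to 0–4: 2, 1, 2, 0, 1, 2, 1, 3, 1, 2, 4, 3, 3, 4
Reverse-coded (on a 0–4 scale, reversed = 4 − raw):
  item 4: 4 − 0 = 4
  item 10: 4 − 2 = 2
Scored: 2, 1, 2, 4, 1, 2, 1, 3, 1, 2, 4, 3, 3, 4
Total = 33

33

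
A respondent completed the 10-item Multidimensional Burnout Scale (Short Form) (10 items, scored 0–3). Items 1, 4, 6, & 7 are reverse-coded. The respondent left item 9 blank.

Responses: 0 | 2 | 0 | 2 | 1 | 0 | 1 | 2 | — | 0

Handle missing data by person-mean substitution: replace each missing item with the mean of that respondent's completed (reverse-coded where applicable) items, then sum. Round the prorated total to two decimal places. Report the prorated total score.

15.56

Reverse-coded (reversed = (0+3) − raw = 3 − raw):
  item 1: 3 − 0 = 3
  item 4: 3 − 2 = 1
  item 6: 3 − 0 = 3
  item 7: 3 − 1 = 2
Completed scored items (9 of 10): 3, 2, 0, 1, 1, 3, 2, 2, 0; sum = 14.
Person mean = 14 / 9 ≈ 1.5556
Prorated total = (14 / 9) × 10 = 15.56 (to 2 dp)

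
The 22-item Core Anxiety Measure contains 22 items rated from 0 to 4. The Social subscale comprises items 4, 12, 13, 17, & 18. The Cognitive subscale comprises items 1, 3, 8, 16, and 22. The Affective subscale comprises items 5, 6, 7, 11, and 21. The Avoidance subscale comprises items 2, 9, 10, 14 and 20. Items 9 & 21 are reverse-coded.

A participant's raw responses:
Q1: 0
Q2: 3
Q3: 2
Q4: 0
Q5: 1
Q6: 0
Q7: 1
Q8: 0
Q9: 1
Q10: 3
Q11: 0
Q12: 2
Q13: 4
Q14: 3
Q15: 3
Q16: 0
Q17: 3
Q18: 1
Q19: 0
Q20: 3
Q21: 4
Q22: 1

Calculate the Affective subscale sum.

Affective items: 5, 6, 7, 11, 21.
Of these, item 21 is reverse-coded; reversed = (0+4) − raw = 4 − raw.
  item 5: 1
  item 6: 0
  item 7: 1
  item 11: 0
  item 21: 4 − 4 = 0
Sum = 1 + 0 + 1 + 0 + 0 = 2

2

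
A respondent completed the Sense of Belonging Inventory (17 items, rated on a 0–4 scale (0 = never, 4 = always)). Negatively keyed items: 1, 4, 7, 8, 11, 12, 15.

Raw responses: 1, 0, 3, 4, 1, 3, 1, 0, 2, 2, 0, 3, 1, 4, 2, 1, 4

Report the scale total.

Apply reverse scoring (on a 0–4 scale, reversed = 4 − raw):
  item 1: 4 − 1 = 3
  item 4: 4 − 4 = 0
  item 7: 4 − 1 = 3
  item 8: 4 − 0 = 4
  item 11: 4 − 0 = 4
  item 12: 4 − 3 = 1
  item 15: 4 − 2 = 2
After reverse-coding: 3, 0, 3, 0, 1, 3, 3, 4, 2, 2, 4, 1, 1, 4, 2, 1, 4
Total = 3 + 0 + 3 + 0 + 1 + 3 + 3 + 4 + 2 + 2 + 4 + 1 + 1 + 4 + 2 + 1 + 4 = 38

38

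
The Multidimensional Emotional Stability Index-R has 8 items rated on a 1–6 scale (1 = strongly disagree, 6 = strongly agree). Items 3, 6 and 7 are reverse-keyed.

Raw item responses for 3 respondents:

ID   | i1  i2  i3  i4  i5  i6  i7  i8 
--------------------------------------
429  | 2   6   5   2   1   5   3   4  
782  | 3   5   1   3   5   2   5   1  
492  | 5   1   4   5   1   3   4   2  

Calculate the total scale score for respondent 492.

Respondent 492 raw: 5, 1, 4, 5, 1, 3, 4, 2.
Reverse-coded (reverse-coded value = 7 − response):
  item 1: 5
  item 2: 1
  item 3: 7 − 4 = 3
  item 4: 5
  item 5: 1
  item 6: 7 − 3 = 4
  item 7: 7 − 4 = 3
  item 8: 2
Sum = 5 + 1 + 3 + 5 + 1 + 4 + 3 + 2 = 24

24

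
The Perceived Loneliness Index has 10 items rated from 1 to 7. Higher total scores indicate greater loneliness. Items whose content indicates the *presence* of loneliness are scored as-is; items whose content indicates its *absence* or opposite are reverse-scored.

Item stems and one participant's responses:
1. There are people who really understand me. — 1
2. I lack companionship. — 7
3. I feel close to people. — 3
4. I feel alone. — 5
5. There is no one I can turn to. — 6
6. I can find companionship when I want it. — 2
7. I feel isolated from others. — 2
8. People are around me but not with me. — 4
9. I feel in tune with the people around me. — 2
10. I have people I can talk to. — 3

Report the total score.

53

Items 1, 3, 6, 9, 10 describe the absence/opposite of loneliness → reverse-score.
reverse-coded value = 8 − response.
  item 1: 8 − 1 = 7
  item 2: 7
  item 3: 8 − 3 = 5
  item 4: 5
  item 5: 6
  item 6: 8 − 2 = 6
  item 7: 2
  item 8: 4
  item 9: 8 − 2 = 6
  item 10: 8 − 3 = 5
Total = 7 + 7 + 5 + 5 + 6 + 6 + 2 + 4 + 6 + 5 = 53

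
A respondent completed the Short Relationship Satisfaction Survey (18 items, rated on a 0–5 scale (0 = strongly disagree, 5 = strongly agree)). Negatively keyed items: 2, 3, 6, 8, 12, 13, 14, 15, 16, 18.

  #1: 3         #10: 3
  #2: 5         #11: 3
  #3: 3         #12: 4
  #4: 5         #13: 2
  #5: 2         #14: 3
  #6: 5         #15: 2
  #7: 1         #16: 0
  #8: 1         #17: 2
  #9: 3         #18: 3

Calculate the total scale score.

44

Reversing items 2, 3, 6, 8, 12, 13, 14, 15, 16, and 18 with 5 − raw:
Total = 3 + (5−5) + (5−3) + 5 + 2 + (5−5) + 1 + (5−1) + 3 + 3 + 3 + (5−4) + (5−2) + (5−3) + (5−2) + (5−0) + 2 + (5−3)
      = 3 + 0 + 2 + 5 + 2 + 0 + 1 + 4 + 3 + 3 + 3 + 1 + 3 + 2 + 3 + 5 + 2 + 2 = 44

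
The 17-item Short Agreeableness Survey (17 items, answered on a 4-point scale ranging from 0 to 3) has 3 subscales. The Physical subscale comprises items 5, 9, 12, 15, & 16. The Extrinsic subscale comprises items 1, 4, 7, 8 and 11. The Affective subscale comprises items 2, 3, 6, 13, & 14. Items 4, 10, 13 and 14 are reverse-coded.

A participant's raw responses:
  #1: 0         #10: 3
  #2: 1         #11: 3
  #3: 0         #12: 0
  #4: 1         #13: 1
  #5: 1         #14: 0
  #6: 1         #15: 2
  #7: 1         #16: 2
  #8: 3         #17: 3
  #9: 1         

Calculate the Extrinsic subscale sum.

9

Extrinsic items: 1, 4, 7, 8, 11.
Of these, item 4 is reverse-coded; reversed = (0+3) − raw = 3 − raw.
  item 1: 0
  item 4: 3 − 1 = 2
  item 7: 1
  item 8: 3
  item 11: 3
Sum = 0 + 2 + 1 + 3 + 3 = 9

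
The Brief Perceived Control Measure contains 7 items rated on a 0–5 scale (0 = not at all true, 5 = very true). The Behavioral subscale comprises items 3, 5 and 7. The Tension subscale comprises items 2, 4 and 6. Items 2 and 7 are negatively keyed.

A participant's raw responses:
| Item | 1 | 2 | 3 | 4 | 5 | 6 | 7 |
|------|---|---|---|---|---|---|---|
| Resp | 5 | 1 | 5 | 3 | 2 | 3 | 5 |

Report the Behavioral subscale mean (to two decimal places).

2.33

Behavioral items: 3, 5, 7.
Of these, item 7 is negatively keyed; reversed = (0+5) − raw = 5 − raw.
  item 3: 5
  item 5: 2
  item 7: 5 − 5 = 0
Sum = 5 + 2 + 0 = 7
Mean = 7 / 3 = 2.33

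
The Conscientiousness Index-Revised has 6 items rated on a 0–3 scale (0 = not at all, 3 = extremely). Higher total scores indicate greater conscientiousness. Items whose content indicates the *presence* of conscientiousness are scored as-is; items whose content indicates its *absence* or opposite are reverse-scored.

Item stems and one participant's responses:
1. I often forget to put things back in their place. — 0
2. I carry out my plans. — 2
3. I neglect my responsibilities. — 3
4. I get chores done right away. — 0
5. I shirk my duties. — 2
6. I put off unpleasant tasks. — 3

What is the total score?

6

Items 1, 3, 5, 6 describe the absence/opposite of conscientiousness → reverse-score.
reversed = (0+3) − raw = 3 − raw.
  item 1: 3 − 0 = 3
  item 2: 2
  item 3: 3 − 3 = 0
  item 4: 0
  item 5: 3 − 2 = 1
  item 6: 3 − 3 = 0
Total = 3 + 2 + 0 + 0 + 1 + 0 = 6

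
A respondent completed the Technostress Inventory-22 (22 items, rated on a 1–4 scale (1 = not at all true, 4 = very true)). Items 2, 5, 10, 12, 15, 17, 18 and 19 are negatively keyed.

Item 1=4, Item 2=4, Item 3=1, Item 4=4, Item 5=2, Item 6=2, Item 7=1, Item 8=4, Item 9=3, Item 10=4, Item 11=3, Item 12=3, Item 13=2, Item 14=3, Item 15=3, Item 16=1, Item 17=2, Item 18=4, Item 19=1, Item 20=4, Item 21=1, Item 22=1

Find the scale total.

51

Reversing items 2, 5, 10, 12, 15, 17, 18, and 19 with 5 − raw:
Total = 4 + (5−4) + 1 + 4 + (5−2) + 2 + 1 + 4 + 3 + (5−4) + 3 + (5−3) + 2 + 3 + (5−3) + 1 + (5−2) + (5−4) + (5−1) + 4 + 1 + 1
      = 4 + 1 + 1 + 4 + 3 + 2 + 1 + 4 + 3 + 1 + 3 + 2 + 2 + 3 + 2 + 1 + 3 + 1 + 4 + 4 + 1 + 1 = 51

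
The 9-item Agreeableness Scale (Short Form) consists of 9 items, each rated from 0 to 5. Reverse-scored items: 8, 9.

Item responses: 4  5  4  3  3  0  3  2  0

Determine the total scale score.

30

Raw sum = 24. Reverse-scored items: 8, 9; their raw sum = 2.
Each reversal replaces raw with 5 − raw, changing the total by 5 − 2·raw per item.
Total = 24 + 2·5 − 2·2 = 24 + 10 − 4 = 30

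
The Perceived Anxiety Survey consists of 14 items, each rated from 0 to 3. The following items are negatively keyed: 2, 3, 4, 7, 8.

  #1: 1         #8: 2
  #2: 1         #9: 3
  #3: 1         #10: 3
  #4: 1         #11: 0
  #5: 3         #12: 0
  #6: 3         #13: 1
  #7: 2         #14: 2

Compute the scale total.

Reverse-coded items (reversed = (0+3) − raw = 3 − raw):
  item 2: 3 − 1 = 2
  item 3: 3 − 1 = 2
  item 4: 3 − 1 = 2
  item 7: 3 − 2 = 1
  item 8: 3 − 2 = 1
After reverse-coding: 1, 2, 2, 2, 3, 3, 1, 1, 3, 3, 0, 0, 1, 2
Total = 1 + 2 + 2 + 2 + 3 + 3 + 1 + 1 + 3 + 3 + 0 + 0 + 1 + 2 = 24

24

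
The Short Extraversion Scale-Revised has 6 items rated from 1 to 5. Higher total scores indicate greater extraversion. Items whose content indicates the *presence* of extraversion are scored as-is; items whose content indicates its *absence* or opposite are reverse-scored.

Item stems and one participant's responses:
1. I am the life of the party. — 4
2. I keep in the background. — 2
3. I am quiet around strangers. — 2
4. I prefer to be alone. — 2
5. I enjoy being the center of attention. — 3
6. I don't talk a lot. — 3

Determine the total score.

22

Items 2, 3, 4, 6 describe the absence/opposite of extraversion → reverse-score.
on a 1–5 scale, reversed = 6 − raw.
  item 1: 4
  item 2: 6 − 2 = 4
  item 3: 6 − 2 = 4
  item 4: 6 − 2 = 4
  item 5: 3
  item 6: 6 − 3 = 3
Total = 4 + 4 + 4 + 4 + 3 + 3 = 22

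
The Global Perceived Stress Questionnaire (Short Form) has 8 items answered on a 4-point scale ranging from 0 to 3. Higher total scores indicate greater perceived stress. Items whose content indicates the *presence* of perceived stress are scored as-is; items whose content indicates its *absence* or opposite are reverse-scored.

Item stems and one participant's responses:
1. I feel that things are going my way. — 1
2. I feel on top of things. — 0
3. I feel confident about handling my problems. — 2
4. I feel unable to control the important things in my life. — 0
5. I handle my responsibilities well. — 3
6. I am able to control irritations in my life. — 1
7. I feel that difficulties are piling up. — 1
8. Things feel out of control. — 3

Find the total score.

12

Items 1, 2, 3, 5, 6 describe the absence/opposite of perceived stress → reverse-score.
reverse-coded value = 3 − response.
  item 1: 3 − 1 = 2
  item 2: 3 − 0 = 3
  item 3: 3 − 2 = 1
  item 4: 0
  item 5: 3 − 3 = 0
  item 6: 3 − 1 = 2
  item 7: 1
  item 8: 3
Total = 2 + 3 + 1 + 0 + 0 + 2 + 1 + 3 = 12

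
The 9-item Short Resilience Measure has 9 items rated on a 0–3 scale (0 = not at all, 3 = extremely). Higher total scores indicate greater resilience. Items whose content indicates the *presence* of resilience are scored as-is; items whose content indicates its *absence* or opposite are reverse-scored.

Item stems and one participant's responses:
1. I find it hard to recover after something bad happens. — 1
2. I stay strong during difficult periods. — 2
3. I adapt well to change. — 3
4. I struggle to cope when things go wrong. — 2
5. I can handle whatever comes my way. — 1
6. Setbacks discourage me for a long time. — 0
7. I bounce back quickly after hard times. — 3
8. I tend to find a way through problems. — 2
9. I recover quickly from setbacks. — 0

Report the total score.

17

Items 1, 4, 6 describe the absence/opposite of resilience → reverse-score.
reversed = (0+3) − raw = 3 − raw.
  item 1: 3 − 1 = 2
  item 2: 2
  item 3: 3
  item 4: 3 − 2 = 1
  item 5: 1
  item 6: 3 − 0 = 3
  item 7: 3
  item 8: 2
  item 9: 0
Total = 2 + 2 + 3 + 1 + 1 + 3 + 3 + 2 + 0 = 17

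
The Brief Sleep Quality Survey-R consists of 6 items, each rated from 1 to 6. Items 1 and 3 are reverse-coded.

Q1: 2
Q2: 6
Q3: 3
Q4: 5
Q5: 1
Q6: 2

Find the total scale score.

Reverse-coded items use 7 − raw:
  item 1: 7 − 2 = 5
  item 3: 7 − 3 = 4
Scored items: 5, 6, 4, 5, 1, 2
Total = 5 + 6 + 4 + 5 + 1 + 2 = 23

23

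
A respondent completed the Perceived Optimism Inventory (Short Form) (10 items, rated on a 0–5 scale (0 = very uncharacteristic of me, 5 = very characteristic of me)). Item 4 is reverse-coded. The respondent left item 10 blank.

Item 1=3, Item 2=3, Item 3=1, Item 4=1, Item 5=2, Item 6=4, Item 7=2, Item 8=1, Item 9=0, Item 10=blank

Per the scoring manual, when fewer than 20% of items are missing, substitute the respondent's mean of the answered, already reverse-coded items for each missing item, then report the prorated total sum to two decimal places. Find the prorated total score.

Reverse-coded (on a 0–5 scale, reversed = 5 − raw):
  item 4: 5 − 1 = 4
Completed scored items (9 of 10): 3, 3, 1, 4, 2, 4, 2, 1, 0; sum = 20.
Person mean = 20 / 9 ≈ 2.2222
Prorated total = (20 / 9) × 10 = 22.22 (to 2 dp)

22.22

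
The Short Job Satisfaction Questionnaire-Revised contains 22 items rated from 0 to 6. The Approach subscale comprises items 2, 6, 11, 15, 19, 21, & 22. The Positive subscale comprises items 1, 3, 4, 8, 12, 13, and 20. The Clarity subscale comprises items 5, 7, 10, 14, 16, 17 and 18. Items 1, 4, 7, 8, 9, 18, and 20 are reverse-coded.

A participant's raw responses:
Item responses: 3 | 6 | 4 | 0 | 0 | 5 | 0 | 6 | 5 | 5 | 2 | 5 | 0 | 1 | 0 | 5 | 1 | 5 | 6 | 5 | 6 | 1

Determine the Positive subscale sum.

Positive items: 1, 3, 4, 8, 12, 13, 20.
Of these, items 1, 4, 8, & 20 are reverse-coded; reverse-coded value = 6 − response.
  item 1: 6 − 3 = 3
  item 3: 4
  item 4: 6 − 0 = 6
  item 8: 6 − 6 = 0
  item 12: 5
  item 13: 0
  item 20: 6 − 5 = 1
Sum = 3 + 4 + 6 + 0 + 5 + 0 + 1 = 19

19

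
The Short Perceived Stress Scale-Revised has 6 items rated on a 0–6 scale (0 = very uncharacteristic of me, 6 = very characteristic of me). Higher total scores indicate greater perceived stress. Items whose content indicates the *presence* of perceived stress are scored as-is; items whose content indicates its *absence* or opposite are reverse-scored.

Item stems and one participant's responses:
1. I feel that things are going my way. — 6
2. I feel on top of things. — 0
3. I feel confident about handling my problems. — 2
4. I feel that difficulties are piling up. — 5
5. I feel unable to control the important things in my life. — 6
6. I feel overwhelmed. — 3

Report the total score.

Items 1, 2, 3 describe the absence/opposite of perceived stress → reverse-score.
reverse-coded value = 6 − response.
  item 1: 6 − 6 = 0
  item 2: 6 − 0 = 6
  item 3: 6 − 2 = 4
  item 4: 5
  item 5: 6
  item 6: 3
Total = 0 + 6 + 4 + 5 + 6 + 3 = 24

24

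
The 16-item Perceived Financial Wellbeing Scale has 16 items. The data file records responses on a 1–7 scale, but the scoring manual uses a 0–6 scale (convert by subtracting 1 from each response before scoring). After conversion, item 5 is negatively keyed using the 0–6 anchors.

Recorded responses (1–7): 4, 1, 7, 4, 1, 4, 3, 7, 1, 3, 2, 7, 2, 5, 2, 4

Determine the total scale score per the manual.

47

Convert to 0–6: 3, 0, 6, 3, 0, 3, 2, 6, 0, 2, 1, 6, 1, 4, 1, 3
Reverse-coded (reverse-coded value = 6 − response):
  item 5: 6 − 0 = 6
Scored: 3, 0, 6, 3, 6, 3, 2, 6, 0, 2, 1, 6, 1, 4, 1, 3
Total = 47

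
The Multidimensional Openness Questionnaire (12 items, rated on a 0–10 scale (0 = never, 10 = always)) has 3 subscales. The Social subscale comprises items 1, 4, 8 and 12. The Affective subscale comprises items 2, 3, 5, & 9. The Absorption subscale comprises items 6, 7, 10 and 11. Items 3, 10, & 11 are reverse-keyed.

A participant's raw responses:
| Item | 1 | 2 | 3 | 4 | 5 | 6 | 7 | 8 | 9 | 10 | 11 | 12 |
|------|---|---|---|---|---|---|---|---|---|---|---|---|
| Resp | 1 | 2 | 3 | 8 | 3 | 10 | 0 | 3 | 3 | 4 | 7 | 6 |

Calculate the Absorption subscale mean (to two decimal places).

4.75

Absorption items: 6, 7, 10, 11.
Of these, items 10 and 11 are reverse-keyed; reverse-coded value = 10 − response.
  item 6: 10
  item 7: 0
  item 10: 10 − 4 = 6
  item 11: 10 − 7 = 3
Sum = 10 + 0 + 6 + 3 = 19
Mean = 19 / 4 = 4.75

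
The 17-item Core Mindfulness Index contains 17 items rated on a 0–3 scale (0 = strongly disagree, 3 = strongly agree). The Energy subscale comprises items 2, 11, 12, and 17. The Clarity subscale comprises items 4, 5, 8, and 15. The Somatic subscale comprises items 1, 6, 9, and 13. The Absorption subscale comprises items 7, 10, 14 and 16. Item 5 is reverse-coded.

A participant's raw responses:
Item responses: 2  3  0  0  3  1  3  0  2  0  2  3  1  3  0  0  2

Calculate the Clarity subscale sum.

Clarity items: 4, 5, 8, 15.
Of these, item 5 is reverse-coded; on a 0–3 scale, reversed = 3 − raw.
  item 4: 0
  item 5: 3 − 3 = 0
  item 8: 0
  item 15: 0
Sum = 0 + 0 + 0 + 0 = 0

0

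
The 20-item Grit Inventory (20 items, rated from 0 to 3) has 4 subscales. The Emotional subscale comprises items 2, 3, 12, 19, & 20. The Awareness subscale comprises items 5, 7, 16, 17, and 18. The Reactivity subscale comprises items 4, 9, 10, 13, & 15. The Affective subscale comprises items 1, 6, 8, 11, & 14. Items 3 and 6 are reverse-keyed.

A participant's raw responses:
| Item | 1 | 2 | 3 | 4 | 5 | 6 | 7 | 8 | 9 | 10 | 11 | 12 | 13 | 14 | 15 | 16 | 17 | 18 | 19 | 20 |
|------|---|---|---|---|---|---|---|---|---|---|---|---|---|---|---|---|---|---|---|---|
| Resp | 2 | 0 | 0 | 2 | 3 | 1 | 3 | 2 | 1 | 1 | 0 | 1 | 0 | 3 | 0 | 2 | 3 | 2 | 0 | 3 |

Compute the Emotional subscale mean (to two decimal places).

1.40

Emotional items: 2, 3, 12, 19, 20.
Of these, item 3 is reverse-keyed; on a 0–3 scale, reversed = 3 − raw.
  item 2: 0
  item 3: 3 − 0 = 3
  item 12: 1
  item 19: 0
  item 20: 3
Sum = 0 + 3 + 1 + 0 + 3 = 7
Mean = 7 / 5 = 1.40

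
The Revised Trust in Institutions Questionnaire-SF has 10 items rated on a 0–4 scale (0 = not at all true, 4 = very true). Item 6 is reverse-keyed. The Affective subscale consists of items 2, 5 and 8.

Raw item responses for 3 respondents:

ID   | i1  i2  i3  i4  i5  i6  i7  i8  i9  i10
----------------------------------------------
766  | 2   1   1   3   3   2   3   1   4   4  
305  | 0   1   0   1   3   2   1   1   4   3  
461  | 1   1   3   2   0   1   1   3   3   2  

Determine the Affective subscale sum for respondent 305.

5

Respondent 305 raw: 0, 1, 0, 1, 3, 2, 1, 1, 4, 3.
Affective items: 2, 5, 8.
Reverse-coded (on a 0–4 scale, reversed = 4 − raw):
  item 2: 1
  item 5: 3
  item 8: 1
Sum = 1 + 3 + 1 = 5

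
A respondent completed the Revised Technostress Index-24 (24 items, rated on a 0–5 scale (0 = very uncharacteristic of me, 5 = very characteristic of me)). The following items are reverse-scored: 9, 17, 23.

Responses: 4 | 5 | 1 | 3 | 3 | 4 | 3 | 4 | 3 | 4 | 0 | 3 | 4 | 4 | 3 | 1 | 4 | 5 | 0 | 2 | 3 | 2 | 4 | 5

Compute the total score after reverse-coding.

67

Reverse-scored items use 5 − raw:
  item 9: 5 − 3 = 2
  item 17: 5 − 4 = 1
  item 23: 5 − 4 = 1
Scored items: 4, 5, 1, 3, 3, 4, 3, 4, 2, 4, 0, 3, 4, 4, 3, 1, 1, 5, 0, 2, 3, 2, 1, 5
Total = 4 + 5 + 1 + 3 + 3 + 4 + 3 + 4 + 2 + 4 + 0 + 3 + 4 + 4 + 3 + 1 + 1 + 5 + 0 + 2 + 3 + 2 + 1 + 5 = 67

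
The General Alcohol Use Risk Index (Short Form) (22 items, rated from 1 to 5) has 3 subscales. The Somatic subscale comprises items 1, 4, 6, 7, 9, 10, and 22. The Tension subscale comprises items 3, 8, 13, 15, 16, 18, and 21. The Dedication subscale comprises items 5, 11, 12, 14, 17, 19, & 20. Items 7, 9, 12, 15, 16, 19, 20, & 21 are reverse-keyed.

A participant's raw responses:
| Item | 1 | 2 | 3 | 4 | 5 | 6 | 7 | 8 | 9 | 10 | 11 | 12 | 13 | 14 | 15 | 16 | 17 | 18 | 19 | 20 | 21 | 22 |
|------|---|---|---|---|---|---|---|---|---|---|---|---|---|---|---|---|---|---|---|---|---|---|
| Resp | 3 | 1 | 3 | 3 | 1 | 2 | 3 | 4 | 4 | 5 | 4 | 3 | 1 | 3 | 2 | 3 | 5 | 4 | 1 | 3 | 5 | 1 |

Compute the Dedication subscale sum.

Dedication items: 5, 11, 12, 14, 17, 19, 20.
Of these, items 12, 19, and 20 are reverse-keyed; on a 1–5 scale, reversed = 6 − raw.
  item 5: 1
  item 11: 4
  item 12: 6 − 3 = 3
  item 14: 3
  item 17: 5
  item 19: 6 − 1 = 5
  item 20: 6 − 3 = 3
Sum = 1 + 4 + 3 + 3 + 5 + 5 + 3 = 24

24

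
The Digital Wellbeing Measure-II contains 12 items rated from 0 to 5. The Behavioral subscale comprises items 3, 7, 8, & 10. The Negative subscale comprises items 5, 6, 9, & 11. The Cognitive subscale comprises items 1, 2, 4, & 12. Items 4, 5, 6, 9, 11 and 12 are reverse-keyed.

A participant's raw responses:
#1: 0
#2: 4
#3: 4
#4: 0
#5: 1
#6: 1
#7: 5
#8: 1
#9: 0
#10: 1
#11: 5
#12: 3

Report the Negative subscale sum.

Negative items: 5, 6, 9, 11.
Of these, items 5, 6, 9, & 11 are reverse-keyed; reverse-coded value = 5 − response.
  item 5: 5 − 1 = 4
  item 6: 5 − 1 = 4
  item 9: 5 − 0 = 5
  item 11: 5 − 5 = 0
Sum = 4 + 4 + 5 + 0 = 13

13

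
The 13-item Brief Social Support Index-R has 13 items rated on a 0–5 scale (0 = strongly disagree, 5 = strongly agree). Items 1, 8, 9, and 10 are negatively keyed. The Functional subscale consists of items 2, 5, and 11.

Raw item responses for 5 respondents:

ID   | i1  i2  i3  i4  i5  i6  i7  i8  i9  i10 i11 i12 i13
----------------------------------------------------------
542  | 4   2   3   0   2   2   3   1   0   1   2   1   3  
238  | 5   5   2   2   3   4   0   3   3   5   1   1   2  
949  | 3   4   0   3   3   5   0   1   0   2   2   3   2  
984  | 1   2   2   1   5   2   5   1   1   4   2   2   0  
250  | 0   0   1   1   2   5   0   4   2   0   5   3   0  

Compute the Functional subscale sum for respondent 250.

Respondent 250 raw: 0, 0, 1, 1, 2, 5, 0, 4, 2, 0, 5, 3, 0.
Functional items: 2, 5, 11.
Reverse-coded (on a 0–5 scale, reversed = 5 − raw):
  item 2: 0
  item 5: 2
  item 11: 5
Sum = 0 + 2 + 5 = 7

7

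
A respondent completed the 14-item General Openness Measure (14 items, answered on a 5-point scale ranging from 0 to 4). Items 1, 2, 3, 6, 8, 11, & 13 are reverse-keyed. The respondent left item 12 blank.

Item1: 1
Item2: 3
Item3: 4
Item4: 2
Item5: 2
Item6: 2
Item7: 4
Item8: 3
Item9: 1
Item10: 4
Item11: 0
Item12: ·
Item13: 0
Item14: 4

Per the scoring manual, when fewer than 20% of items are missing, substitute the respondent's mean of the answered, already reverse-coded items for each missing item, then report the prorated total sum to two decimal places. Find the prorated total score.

34.46

Reverse-coded (reverse-coded value = 4 − response):
  item 1: 4 − 1 = 3
  item 2: 4 − 3 = 1
  item 3: 4 − 4 = 0
  item 6: 4 − 2 = 2
  item 8: 4 − 3 = 1
  item 11: 4 − 0 = 4
  item 13: 4 − 0 = 4
Completed scored items (13 of 14): 3, 1, 0, 2, 2, 2, 4, 1, 1, 4, 4, 4, 4; sum = 32.
Person mean = 32 / 13 ≈ 2.4615
Prorated total = (32 / 13) × 14 = 34.46 (to 2 dp)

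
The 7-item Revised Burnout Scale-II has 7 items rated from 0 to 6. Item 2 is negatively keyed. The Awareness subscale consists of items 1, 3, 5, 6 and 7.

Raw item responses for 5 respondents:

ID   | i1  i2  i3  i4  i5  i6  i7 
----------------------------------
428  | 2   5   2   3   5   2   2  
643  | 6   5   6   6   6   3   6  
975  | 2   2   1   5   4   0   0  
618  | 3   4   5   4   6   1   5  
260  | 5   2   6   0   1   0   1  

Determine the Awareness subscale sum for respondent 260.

13

Respondent 260 raw: 5, 2, 6, 0, 1, 0, 1.
Awareness items: 1, 3, 5, 6, 7.
Reverse-coded (reversed = (0+6) − raw = 6 − raw):
  item 1: 5
  item 3: 6
  item 5: 1
  item 6: 0
  item 7: 1
Sum = 5 + 6 + 1 + 0 + 1 = 13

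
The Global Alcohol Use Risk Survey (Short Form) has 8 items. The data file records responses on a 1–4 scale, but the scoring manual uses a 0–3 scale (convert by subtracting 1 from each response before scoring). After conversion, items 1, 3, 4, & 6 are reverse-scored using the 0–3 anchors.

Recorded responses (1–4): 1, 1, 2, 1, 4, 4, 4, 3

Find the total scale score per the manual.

Convert to 0–3: 0, 0, 1, 0, 3, 3, 3, 2
Reverse-coded (reverse-coded value = 3 − response):
  item 1: 3 − 0 = 3
  item 3: 3 − 1 = 2
  item 4: 3 − 0 = 3
  item 6: 3 − 3 = 0
Scored: 3, 0, 2, 3, 3, 0, 3, 2
Total = 16

16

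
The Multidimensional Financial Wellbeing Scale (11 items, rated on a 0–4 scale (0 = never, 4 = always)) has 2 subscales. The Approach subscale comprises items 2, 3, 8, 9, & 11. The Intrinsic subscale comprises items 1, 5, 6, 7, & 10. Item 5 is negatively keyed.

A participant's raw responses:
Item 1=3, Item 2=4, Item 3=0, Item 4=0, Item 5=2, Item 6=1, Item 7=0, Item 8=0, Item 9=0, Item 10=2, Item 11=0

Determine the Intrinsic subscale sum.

8

Intrinsic items: 1, 5, 6, 7, 10.
Of these, item 5 is negatively keyed; reverse-coded value = 4 − response.
  item 1: 3
  item 5: 4 − 2 = 2
  item 6: 1
  item 7: 0
  item 10: 2
Sum = 3 + 2 + 1 + 0 + 2 = 8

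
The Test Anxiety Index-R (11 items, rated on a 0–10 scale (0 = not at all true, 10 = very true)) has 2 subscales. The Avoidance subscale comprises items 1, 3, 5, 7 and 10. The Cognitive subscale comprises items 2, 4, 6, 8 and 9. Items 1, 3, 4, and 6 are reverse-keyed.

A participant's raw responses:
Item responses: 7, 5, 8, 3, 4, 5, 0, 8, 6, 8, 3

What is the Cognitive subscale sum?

31

Cognitive items: 2, 4, 6, 8, 9.
Of these, items 4 & 6 are reverse-keyed; reverse-coded value = 10 − response.
  item 2: 5
  item 4: 10 − 3 = 7
  item 6: 10 − 5 = 5
  item 8: 8
  item 9: 6
Sum = 5 + 7 + 5 + 8 + 6 = 31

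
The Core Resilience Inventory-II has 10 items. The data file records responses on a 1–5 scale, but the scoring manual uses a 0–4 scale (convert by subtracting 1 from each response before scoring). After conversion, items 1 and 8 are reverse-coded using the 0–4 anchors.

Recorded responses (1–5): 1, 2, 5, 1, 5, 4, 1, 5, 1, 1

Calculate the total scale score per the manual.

16

Convert to 0–4: 0, 1, 4, 0, 4, 3, 0, 4, 0, 0
Reverse-coded (reverse-coded value = 4 − response):
  item 1: 4 − 0 = 4
  item 8: 4 − 4 = 0
Scored: 4, 1, 4, 0, 4, 3, 0, 0, 0, 0
Total = 16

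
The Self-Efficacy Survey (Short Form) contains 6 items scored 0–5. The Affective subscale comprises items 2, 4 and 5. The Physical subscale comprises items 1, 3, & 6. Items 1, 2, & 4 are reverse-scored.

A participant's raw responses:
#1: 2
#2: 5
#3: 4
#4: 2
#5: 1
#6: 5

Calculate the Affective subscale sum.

4

Affective items: 2, 4, 5.
Of these, items 2 and 4 are reverse-scored; reverse-coded value = 5 − response.
  item 2: 5 − 5 = 0
  item 4: 5 − 2 = 3
  item 5: 1
Sum = 0 + 3 + 1 = 4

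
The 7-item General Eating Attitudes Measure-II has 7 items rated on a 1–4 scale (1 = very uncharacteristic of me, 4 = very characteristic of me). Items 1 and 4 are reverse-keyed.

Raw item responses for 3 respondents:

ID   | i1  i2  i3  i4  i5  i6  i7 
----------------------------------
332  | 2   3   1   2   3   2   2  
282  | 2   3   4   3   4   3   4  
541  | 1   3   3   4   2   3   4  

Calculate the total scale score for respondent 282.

23

Respondent 282 raw: 2, 3, 4, 3, 4, 3, 4.
Reverse-coded (reverse-coded value = 5 − response):
  item 1: 5 − 2 = 3
  item 2: 3
  item 3: 4
  item 4: 5 − 3 = 2
  item 5: 4
  item 6: 3
  item 7: 4
Sum = 3 + 3 + 4 + 2 + 4 + 3 + 4 = 23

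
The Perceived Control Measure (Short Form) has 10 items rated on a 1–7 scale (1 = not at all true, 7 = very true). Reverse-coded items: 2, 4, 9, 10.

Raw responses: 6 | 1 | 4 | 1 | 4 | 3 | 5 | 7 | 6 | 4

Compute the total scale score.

Reversing items 2, 4, 9, and 10 with 8 − raw:
Total = 6 + (8−1) + 4 + (8−1) + 4 + 3 + 5 + 7 + (8−6) + (8−4)
      = 6 + 7 + 4 + 7 + 4 + 3 + 5 + 7 + 2 + 4 = 49

49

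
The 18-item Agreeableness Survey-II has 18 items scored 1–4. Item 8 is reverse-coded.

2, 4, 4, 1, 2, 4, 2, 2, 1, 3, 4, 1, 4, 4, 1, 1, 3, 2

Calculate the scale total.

Reverse-coded items use 5 − raw:
  item 8: 5 − 2 = 3
Scored items: 2, 4, 4, 1, 2, 4, 2, 3, 1, 3, 4, 1, 4, 4, 1, 1, 3, 2
Total = 2 + 4 + 4 + 1 + 2 + 4 + 2 + 3 + 1 + 3 + 4 + 1 + 4 + 4 + 1 + 1 + 3 + 2 = 46

46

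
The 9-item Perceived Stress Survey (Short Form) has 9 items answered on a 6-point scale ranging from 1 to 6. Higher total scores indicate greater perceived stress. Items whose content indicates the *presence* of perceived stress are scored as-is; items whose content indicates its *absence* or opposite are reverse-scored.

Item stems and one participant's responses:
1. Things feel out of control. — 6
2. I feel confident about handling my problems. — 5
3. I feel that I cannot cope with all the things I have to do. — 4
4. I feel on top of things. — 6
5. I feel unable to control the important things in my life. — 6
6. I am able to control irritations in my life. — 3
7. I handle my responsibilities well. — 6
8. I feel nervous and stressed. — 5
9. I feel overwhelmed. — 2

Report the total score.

Items 2, 4, 6, 7 describe the absence/opposite of perceived stress → reverse-score.
on a 1–6 scale, reversed = 7 − raw.
  item 1: 6
  item 2: 7 − 5 = 2
  item 3: 4
  item 4: 7 − 6 = 1
  item 5: 6
  item 6: 7 − 3 = 4
  item 7: 7 − 6 = 1
  item 8: 5
  item 9: 2
Total = 6 + 2 + 4 + 1 + 6 + 4 + 1 + 5 + 2 = 31

31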